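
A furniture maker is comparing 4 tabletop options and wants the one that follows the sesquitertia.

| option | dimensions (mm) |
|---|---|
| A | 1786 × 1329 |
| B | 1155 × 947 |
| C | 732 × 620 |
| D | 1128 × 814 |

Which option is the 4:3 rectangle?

A

Ratios (long/short): A ≈ 1.344; B ≈ 1.220; C ≈ 1.181; D ≈ 1.386.
4:3 ≈ 1.333; option A is nearest (Δ 0.011).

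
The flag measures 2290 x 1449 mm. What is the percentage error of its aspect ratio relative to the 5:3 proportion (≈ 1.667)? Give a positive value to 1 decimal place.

5.2%

Ratio = 2290 / 1449 ≈ 1.5804.
Ideal 5:3 ≈ 1.6667. |1.5804 − 1.6667| / 1.6667 ≈ 5.18% → 5.2%.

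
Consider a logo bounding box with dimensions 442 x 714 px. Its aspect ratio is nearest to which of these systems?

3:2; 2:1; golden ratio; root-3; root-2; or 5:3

714/442 ≈ 1.615. Nearest candidates are golden ratio (1.618, off by 0.003) and 5:3 (1.667, off by 0.052).

golden ratio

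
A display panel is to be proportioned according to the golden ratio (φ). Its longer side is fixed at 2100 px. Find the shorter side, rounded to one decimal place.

golden ratio ≈ 1.61803.
Shorter side = 2100 ÷ 1.61803 ≈ 1297.875 → 1297.9 px.

1297.9 px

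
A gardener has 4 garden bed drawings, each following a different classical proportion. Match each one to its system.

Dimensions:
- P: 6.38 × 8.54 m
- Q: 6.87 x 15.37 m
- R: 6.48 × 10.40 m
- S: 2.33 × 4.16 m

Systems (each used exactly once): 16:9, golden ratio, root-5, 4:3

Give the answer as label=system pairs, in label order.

P = 8.54/6.38 ≈ 1.339 → 4:3 (1.333)
Q = 15.37/6.87 ≈ 2.237 → root-5 (2.236)
R = 10.40/6.48 ≈ 1.605 → golden ratio (1.618)
S = 4.16/2.33 ≈ 1.785 → 16:9 (1.778)

P=4:3, Q=root-5, R=golden ratio, S=16:9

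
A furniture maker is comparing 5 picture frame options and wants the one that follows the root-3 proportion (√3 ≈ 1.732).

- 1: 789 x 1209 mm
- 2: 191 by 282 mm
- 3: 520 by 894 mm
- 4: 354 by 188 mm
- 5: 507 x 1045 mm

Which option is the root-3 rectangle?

Ratios (long/short): 1 ≈ 1.532; 2 ≈ 1.476; 3 ≈ 1.719; 4 ≈ 1.883; 5 ≈ 2.061.
root-3 ≈ 1.732; option 3 is nearest (Δ 0.013).

3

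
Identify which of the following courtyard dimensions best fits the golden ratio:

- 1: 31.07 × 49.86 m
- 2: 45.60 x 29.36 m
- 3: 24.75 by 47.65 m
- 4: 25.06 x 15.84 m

Target golden ratio ≈ 1.618.
1: 1.605 (Δ0.013)  2: 1.553 (Δ0.065)  3: 1.925 (Δ0.307)  4: 1.582 (Δ0.036)

1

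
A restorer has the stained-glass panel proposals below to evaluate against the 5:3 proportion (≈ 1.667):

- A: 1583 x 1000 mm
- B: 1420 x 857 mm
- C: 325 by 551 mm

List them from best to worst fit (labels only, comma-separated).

A: 1583/1000 ≈ 1.583 → |1.583 − 1.667| = 0.084
B: 1420/857 ≈ 1.657 → |1.657 − 1.667| = 0.010
C: 551/325 ≈ 1.695 → |1.695 − 1.667| = 0.028

B, C, A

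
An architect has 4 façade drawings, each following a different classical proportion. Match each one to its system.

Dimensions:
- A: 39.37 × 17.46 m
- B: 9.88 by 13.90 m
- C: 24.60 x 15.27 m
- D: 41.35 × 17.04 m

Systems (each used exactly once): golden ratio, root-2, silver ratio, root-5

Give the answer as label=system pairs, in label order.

A=root-5, B=root-2, C=golden ratio, D=silver ratio

Ratios: A ≈ 2.255; B ≈ 1.407; C ≈ 1.611; D ≈ 2.427.
Targets: golden ratio ≈ 1.618; root-2 ≈ 1.414; silver ratio ≈ 2.414; root-5 ≈ 2.236.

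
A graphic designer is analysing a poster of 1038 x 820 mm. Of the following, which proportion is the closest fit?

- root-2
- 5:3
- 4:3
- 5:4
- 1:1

Ratio = 1038 / 820 ≈ 1.266.
Distances: root-2 1.414 (Δ 0.148); 5:3 1.667 (Δ 0.401); 4:3 1.333 (Δ 0.067); 5:4 1.250 (Δ 0.016); 1:1 1.000 (Δ 0.266).

5:4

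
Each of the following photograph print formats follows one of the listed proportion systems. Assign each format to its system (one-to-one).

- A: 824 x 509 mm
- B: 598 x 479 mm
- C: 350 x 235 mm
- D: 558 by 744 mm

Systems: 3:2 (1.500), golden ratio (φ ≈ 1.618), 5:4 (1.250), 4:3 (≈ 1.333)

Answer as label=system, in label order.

A=golden ratio, B=5:4, C=3:2, D=4:3

Ratios: A ≈ 1.619; B ≈ 1.248; C ≈ 1.489; D ≈ 1.333.
Targets: 3:2 ≈ 1.500; golden ratio ≈ 1.618; 5:4 ≈ 1.250; 4:3 ≈ 1.333.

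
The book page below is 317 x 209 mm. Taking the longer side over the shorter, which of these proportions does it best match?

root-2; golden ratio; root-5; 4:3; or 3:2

3:2

Ratio = 317 / 209 ≈ 1.517.
Distances: root-2 1.414 (Δ 0.103); golden ratio 1.618 (Δ 0.101); root-5 2.236 (Δ 0.719); 4:3 1.333 (Δ 0.184); 3:2 1.500 (Δ 0.017).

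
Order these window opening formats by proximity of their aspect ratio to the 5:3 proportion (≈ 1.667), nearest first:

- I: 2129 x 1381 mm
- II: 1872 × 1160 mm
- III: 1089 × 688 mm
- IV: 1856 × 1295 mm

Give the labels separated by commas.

I: 2129/1381 ≈ 1.542 → |1.542 − 1.667| = 0.125
II: 1872/1160 ≈ 1.614 → |1.614 − 1.667| = 0.053
III: 1089/688 ≈ 1.583 → |1.583 − 1.667| = 0.084
IV: 1856/1295 ≈ 1.433 → |1.433 − 1.667| = 0.234

II, III, I, IV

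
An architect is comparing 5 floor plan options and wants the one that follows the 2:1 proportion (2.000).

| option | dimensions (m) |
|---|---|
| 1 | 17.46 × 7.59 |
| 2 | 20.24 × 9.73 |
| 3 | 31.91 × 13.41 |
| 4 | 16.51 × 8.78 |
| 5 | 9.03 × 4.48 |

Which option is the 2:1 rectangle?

Target 2:1 ≈ 2.000.
1: 2.300 (Δ0.300)  2: 2.080 (Δ0.080)  3: 2.380 (Δ0.380)  4: 1.880 (Δ0.120)  5: 2.016 (Δ0.016)

5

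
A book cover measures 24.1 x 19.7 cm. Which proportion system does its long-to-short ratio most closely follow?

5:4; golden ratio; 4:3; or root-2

5:4

Ratio = 24.1 / 19.7 ≈ 1.223.
Distances: 5:4 1.250 (Δ 0.027); golden ratio 1.618 (Δ 0.395); 4:3 1.333 (Δ 0.110); root-2 1.414 (Δ 0.191).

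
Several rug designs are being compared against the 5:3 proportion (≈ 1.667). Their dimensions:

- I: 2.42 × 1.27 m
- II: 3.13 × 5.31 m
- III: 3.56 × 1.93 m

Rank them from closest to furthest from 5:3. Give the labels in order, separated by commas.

II, III, I

I: 2.42/1.27 ≈ 1.906 → |1.906 − 1.667| = 0.239
II: 5.31/3.13 ≈ 1.696 → |1.696 − 1.667| = 0.029
III: 3.56/1.93 ≈ 1.845 → |1.845 − 1.667| = 0.178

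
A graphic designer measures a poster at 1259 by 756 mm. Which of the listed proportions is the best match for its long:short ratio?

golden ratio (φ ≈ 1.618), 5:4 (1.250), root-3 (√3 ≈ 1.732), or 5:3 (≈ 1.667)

1259/756 ≈ 1.665. Nearest candidates are 5:3 (1.667, off by 0.002) and golden ratio (1.618, off by 0.047).

5:3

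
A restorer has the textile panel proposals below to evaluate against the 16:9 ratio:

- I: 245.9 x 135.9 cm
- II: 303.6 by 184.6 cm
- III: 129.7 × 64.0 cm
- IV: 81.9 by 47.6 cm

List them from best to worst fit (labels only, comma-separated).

I: 245.9/135.9 ≈ 1.809 → |1.809 − 1.778| = 0.031
II: 303.6/184.6 ≈ 1.645 → |1.645 − 1.778| = 0.133
III: 129.7/64.0 ≈ 2.027 → |2.027 − 1.778| = 0.249
IV: 81.9/47.6 ≈ 1.721 → |1.721 − 1.778| = 0.057

I, IV, II, III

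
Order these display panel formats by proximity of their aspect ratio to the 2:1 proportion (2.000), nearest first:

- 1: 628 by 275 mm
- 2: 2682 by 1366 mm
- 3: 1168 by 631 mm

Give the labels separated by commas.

Ratios: 1 = 628 / 275 ≈ 2.284; 2 = 2682 / 1366 ≈ 1.963; 3 = 1168 / 631 ≈ 1.851.
|Δ from 2.000|: 1 0.284; 2 0.037; 3 0.149.

2, 3, 1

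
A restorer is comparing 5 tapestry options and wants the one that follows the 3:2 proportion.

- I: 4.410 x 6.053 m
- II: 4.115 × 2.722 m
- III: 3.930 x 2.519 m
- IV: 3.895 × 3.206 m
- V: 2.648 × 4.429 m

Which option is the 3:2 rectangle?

Ratios (long/short): I ≈ 1.373; II ≈ 1.512; III ≈ 1.560; IV ≈ 1.215; V ≈ 1.673.
3:2 ≈ 1.500; option II is nearest (Δ 0.012).

II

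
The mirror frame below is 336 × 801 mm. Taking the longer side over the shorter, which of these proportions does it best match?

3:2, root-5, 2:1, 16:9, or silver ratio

Ratio = 801 / 336 ≈ 2.384.
Distances: 3:2 1.500 (Δ 0.884); root-5 2.236 (Δ 0.148); 2:1 2.000 (Δ 0.384); 16:9 1.778 (Δ 0.606); silver ratio 2.414 (Δ 0.030).

silver ratio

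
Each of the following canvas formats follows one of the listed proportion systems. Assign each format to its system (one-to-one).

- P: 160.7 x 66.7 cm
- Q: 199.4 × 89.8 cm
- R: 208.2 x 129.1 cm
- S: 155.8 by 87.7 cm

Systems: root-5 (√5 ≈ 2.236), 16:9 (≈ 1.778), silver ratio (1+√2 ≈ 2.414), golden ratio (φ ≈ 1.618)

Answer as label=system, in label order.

P=silver ratio, Q=root-5, R=golden ratio, S=16:9

Ratios: P ≈ 2.409; Q ≈ 2.220; R ≈ 1.613; S ≈ 1.777.
Targets: root-5 ≈ 2.236; 16:9 ≈ 1.778; silver ratio ≈ 2.414; golden ratio ≈ 1.618.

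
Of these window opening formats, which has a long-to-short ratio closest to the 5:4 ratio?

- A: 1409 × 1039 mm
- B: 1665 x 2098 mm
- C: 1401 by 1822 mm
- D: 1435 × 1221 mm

Ratios (long/short): A ≈ 1.356; B ≈ 1.260; C ≈ 1.300; D ≈ 1.175.
5:4 ≈ 1.250; option B is nearest (Δ 0.010).

B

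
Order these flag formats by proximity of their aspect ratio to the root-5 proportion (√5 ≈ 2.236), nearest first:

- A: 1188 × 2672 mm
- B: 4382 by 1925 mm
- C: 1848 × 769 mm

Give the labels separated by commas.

A, B, C

A: 2672/1188 ≈ 2.249 → |2.249 − 2.236| = 0.013
B: 4382/1925 ≈ 2.276 → |2.276 − 2.236| = 0.040
C: 1848/769 ≈ 2.403 → |2.403 − 2.236| = 0.167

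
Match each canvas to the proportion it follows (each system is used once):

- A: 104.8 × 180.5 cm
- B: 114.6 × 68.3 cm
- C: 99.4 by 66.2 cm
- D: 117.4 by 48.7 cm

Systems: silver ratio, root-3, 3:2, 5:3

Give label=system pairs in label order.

Ratios: A ≈ 1.722; B ≈ 1.678; C ≈ 1.502; D ≈ 2.411.
Targets: silver ratio ≈ 2.414; root-3 ≈ 1.732; 3:2 ≈ 1.500; 5:3 ≈ 1.667.

A=root-3, B=5:3, C=3:2, D=silver ratio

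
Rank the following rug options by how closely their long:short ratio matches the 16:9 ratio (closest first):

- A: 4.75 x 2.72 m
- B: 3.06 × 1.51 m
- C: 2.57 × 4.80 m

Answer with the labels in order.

A, C, B

A: 4.75/2.72 ≈ 1.746 → |1.746 − 1.778| = 0.032
B: 3.06/1.51 ≈ 2.026 → |2.026 − 1.778| = 0.248
C: 4.80/2.57 ≈ 1.868 → |1.868 − 1.778| = 0.090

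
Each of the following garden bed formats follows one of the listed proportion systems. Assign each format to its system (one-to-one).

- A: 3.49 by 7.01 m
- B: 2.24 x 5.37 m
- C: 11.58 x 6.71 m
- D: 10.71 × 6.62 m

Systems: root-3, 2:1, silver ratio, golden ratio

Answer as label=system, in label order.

A=2:1, B=silver ratio, C=root-3, D=golden ratio

Ratios: A ≈ 2.009; B ≈ 2.397; C ≈ 1.726; D ≈ 1.618.
Targets: root-3 ≈ 1.732; 2:1 ≈ 2.000; silver ratio ≈ 2.414; golden ratio ≈ 1.618.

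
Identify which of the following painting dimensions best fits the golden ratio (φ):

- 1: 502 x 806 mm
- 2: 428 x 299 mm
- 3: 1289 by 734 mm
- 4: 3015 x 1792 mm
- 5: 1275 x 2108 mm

1

Ratios (long/short): 1 ≈ 1.606; 2 ≈ 1.431; 3 ≈ 1.756; 4 ≈ 1.682; 5 ≈ 1.653.
golden ratio ≈ 1.618; option 1 is nearest (Δ 0.012).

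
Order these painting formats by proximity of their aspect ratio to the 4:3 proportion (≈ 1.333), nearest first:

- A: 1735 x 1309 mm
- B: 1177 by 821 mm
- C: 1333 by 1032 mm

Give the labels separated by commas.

A: 1735/1309 ≈ 1.325 → |1.325 − 1.333| = 0.008
B: 1177/821 ≈ 1.434 → |1.434 − 1.333| = 0.101
C: 1333/1032 ≈ 1.292 → |1.292 − 1.333| = 0.041

A, C, B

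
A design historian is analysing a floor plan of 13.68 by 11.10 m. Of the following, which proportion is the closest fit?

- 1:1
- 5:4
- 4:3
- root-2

13.68/11.10 ≈ 1.232. Nearest candidates are 5:4 (1.250, off by 0.018) and 4:3 (1.333, off by 0.101).

5:4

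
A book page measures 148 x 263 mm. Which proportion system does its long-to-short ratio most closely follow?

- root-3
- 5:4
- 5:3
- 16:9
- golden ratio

16:9

263/148 ≈ 1.777. Nearest candidates are 16:9 (1.778, off by 0.001) and root-3 (1.732, off by 0.045).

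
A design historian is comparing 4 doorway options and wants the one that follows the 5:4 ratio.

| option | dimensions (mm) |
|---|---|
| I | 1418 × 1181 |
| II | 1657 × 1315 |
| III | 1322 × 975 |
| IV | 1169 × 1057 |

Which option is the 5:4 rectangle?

II

Ratios (long/short): I ≈ 1.201; II ≈ 1.260; III ≈ 1.356; IV ≈ 1.106.
5:4 ≈ 1.250; option II is nearest (Δ 0.010).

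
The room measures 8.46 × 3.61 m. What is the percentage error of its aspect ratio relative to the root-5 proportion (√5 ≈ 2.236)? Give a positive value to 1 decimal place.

4.8%

Ratio = 8.46 / 3.61 ≈ 2.3435.
Ideal root-5 ≈ 2.2361. |2.3435 − 2.2361| / 2.2361 ≈ 4.80% → 4.8%.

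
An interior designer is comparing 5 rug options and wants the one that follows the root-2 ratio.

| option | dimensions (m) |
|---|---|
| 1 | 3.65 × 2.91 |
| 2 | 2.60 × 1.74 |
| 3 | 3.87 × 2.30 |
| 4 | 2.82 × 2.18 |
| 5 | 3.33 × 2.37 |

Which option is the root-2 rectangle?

Ratios (long/short): 1 ≈ 1.254; 2 ≈ 1.494; 3 ≈ 1.683; 4 ≈ 1.294; 5 ≈ 1.405.
root-2 ≈ 1.414; option 5 is nearest (Δ 0.009).

5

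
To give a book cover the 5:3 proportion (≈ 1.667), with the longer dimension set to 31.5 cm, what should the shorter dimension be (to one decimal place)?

5:3 ≈ 1.66667.
Shorter side = 31.5 ÷ 1.66667 ≈ 18.900 → 18.9 cm.

18.9 cm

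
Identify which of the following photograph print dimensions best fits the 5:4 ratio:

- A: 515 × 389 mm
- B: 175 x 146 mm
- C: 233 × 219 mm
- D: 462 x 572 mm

Ratios (long/short): A ≈ 1.324; B ≈ 1.199; C ≈ 1.064; D ≈ 1.238.
5:4 ≈ 1.250; option D is nearest (Δ 0.012).

D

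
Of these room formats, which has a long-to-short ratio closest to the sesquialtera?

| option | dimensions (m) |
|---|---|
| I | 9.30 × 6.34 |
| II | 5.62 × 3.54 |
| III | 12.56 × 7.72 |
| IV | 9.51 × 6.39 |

IV

Ratios (long/short): I ≈ 1.467; II ≈ 1.588; III ≈ 1.627; IV ≈ 1.488.
3:2 ≈ 1.500; option IV is nearest (Δ 0.012).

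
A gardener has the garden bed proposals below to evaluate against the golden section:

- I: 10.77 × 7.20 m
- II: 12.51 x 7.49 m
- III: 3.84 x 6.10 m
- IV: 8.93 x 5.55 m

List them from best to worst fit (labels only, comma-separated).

Ratios: I = 10.77 / 7.20 ≈ 1.496; II = 12.51 / 7.49 ≈ 1.670; III = 6.10 / 3.84 ≈ 1.589; IV = 8.93 / 5.55 ≈ 1.609.
|Δ from 1.618|: I 0.122; II 0.052; III 0.029; IV 0.009.

IV, III, II, I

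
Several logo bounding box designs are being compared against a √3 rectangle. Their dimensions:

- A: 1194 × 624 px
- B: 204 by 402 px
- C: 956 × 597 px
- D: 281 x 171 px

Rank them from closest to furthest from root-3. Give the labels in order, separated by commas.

Ratios: A = 1194 / 624 ≈ 1.913; B = 402 / 204 ≈ 1.971; C = 956 / 597 ≈ 1.601; D = 281 / 171 ≈ 1.643.
|Δ from 1.732|: A 0.181; B 0.239; C 0.131; D 0.089.

D, C, A, B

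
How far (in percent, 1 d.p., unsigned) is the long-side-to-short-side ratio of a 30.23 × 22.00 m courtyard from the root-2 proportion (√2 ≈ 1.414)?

Ratio = 30.23 / 22.00 ≈ 1.3741.
Ideal root-2 ≈ 1.4142. |1.3741 − 1.4142| / 1.4142 ≈ 2.84% → 2.8%.

2.8%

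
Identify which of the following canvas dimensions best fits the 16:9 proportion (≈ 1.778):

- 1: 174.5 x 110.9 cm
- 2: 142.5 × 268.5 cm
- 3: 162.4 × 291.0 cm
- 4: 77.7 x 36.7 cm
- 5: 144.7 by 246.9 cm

3

Target 16:9 ≈ 1.778.
1: 1.573 (Δ0.205)  2: 1.884 (Δ0.106)  3: 1.792 (Δ0.014)  4: 2.117 (Δ0.339)  5: 1.706 (Δ0.072)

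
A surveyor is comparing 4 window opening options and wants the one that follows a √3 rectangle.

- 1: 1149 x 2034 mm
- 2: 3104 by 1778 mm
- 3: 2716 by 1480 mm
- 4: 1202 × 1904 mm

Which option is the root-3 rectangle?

Ratios (long/short): 1 ≈ 1.770; 2 ≈ 1.746; 3 ≈ 1.835; 4 ≈ 1.584.
root-3 ≈ 1.732; option 2 is nearest (Δ 0.014).

2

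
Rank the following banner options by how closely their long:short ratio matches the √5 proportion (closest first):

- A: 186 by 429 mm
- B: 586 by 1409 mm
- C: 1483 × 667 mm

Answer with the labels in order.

Ratios: A = 429 / 186 ≈ 2.306; B = 1409 / 586 ≈ 2.404; C = 1483 / 667 ≈ 2.223.
|Δ from 2.236|: A 0.070; B 0.168; C 0.013.

C, A, B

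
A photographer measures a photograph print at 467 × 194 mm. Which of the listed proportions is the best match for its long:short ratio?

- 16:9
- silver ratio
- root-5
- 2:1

silver ratio

Ratio = 467 / 194 ≈ 2.407.
Distances: 16:9 1.778 (Δ 0.629); silver ratio 2.414 (Δ 0.007); root-5 2.236 (Δ 0.171); 2:1 2.000 (Δ 0.407).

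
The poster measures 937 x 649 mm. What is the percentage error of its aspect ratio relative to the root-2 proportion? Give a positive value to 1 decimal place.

2.1%

Ratio = 937 / 649 ≈ 1.4438.
Ideal root-2 ≈ 1.4142. |1.4438 − 1.4142| / 1.4142 ≈ 2.09% → 2.1%.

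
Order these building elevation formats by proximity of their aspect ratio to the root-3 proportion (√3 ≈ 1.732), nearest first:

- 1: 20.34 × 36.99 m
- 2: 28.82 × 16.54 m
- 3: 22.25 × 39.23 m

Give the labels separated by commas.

1: 36.99/20.34 ≈ 1.819 → |1.819 − 1.732| = 0.087
2: 28.82/16.54 ≈ 1.742 → |1.742 − 1.732| = 0.010
3: 39.23/22.25 ≈ 1.763 → |1.763 − 1.732| = 0.031

2, 3, 1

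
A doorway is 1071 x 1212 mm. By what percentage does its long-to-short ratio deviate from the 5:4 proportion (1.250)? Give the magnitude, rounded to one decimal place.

9.5%

Ratio = 1212 / 1071 ≈ 1.1317.
Ideal 5:4 = 1.2500. |1.1317 − 1.2500| / 1.2500 ≈ 9.46% → 9.5%.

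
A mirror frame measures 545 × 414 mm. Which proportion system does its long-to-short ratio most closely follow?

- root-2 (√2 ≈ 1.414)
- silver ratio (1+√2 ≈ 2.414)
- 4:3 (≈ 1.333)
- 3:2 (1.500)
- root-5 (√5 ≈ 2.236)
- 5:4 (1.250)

545/414 ≈ 1.316. Nearest candidates are 4:3 (1.333, off by 0.017) and 5:4 (1.250, off by 0.066).

4:3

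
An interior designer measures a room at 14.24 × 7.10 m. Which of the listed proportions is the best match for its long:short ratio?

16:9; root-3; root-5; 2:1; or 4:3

2:1

Ratio = 14.24 / 7.10 ≈ 2.006.
Distances: 16:9 1.778 (Δ 0.228); root-3 1.732 (Δ 0.274); root-5 2.236 (Δ 0.230); 2:1 2.000 (Δ 0.006); 4:3 1.333 (Δ 0.673).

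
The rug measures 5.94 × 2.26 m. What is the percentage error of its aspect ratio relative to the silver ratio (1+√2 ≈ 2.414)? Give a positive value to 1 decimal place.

Ratio = 5.94 / 2.26 ≈ 2.6283.
Ideal silver ratio ≈ 2.4142. |2.6283 − 2.4142| / 2.4142 ≈ 8.87% → 8.9%.

8.9%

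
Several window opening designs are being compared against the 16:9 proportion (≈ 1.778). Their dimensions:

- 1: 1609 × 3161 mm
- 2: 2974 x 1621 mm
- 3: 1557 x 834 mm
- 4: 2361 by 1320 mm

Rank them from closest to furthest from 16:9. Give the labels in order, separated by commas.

4, 2, 3, 1

1: 3161/1609 ≈ 1.965 → |1.965 − 1.778| = 0.187
2: 2974/1621 ≈ 1.835 → |1.835 − 1.778| = 0.057
3: 1557/834 ≈ 1.867 → |1.867 − 1.778| = 0.089
4: 2361/1320 ≈ 1.789 → |1.789 − 1.778| = 0.011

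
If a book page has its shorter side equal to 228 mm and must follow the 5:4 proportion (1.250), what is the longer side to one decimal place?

285.0 mm

5:4 = 1.25000.
Longer side = 228 × 1.25000 ≈ 285.000 → 285.0 mm.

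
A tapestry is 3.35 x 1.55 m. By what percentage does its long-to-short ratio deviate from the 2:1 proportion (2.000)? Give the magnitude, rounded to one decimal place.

Ratio = 3.35 / 1.55 ≈ 2.1613.
Ideal 2:1 = 2.0000. |2.1613 − 2.0000| / 2.0000 ≈ 8.07% → 8.1%.

8.1%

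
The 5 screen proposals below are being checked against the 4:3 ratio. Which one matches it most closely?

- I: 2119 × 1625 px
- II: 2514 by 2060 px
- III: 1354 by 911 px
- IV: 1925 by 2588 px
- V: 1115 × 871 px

Ratios (long/short): I ≈ 1.304; II ≈ 1.220; III ≈ 1.486; IV ≈ 1.344; V ≈ 1.280.
4:3 ≈ 1.333; option IV is nearest (Δ 0.011).

IV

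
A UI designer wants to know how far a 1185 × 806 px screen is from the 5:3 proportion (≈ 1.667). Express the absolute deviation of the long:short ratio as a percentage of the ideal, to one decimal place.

11.8%

Ratio = 1185 / 806 ≈ 1.4702.
Ideal 5:3 ≈ 1.6667. |1.4702 − 1.6667| / 1.6667 ≈ 11.79% → 11.8%.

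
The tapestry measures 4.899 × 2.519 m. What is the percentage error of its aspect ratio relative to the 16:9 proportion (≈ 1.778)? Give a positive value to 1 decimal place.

9.4%

Ratio = 4.899 / 2.519 ≈ 1.9448.
Ideal 16:9 ≈ 1.7778. |1.9448 − 1.7778| / 1.7778 ≈ 9.39% → 9.4%.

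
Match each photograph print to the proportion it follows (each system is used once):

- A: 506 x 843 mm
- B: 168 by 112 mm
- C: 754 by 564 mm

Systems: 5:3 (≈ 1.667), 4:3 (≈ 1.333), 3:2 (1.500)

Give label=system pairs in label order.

Ratios: A ≈ 1.666; B ≈ 1.500; C ≈ 1.337.
Targets: 5:3 ≈ 1.667; 4:3 ≈ 1.333; 3:2 ≈ 1.500.

A=5:3, B=3:2, C=4:3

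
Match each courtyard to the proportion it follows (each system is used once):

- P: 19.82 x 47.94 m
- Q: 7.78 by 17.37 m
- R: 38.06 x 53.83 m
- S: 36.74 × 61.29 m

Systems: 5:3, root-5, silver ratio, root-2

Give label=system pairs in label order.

P=silver ratio, Q=root-5, R=root-2, S=5:3

Ratios: P ≈ 2.419; Q ≈ 2.233; R ≈ 1.414; S ≈ 1.668.
Targets: 5:3 ≈ 1.667; root-5 ≈ 2.236; silver ratio ≈ 2.414; root-2 ≈ 1.414.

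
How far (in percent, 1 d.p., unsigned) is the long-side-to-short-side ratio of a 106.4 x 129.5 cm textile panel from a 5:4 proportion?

2.6%

Ratio = 129.5 / 106.4 ≈ 1.2171.
Ideal 5:4 = 1.2500. |1.2171 − 1.2500| / 1.2500 ≈ 2.63% → 2.6%.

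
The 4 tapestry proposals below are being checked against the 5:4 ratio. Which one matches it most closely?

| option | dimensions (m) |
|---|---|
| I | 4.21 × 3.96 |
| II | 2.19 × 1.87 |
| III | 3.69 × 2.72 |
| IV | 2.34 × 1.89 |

IV

Ratios (long/short): I ≈ 1.063; II ≈ 1.171; III ≈ 1.357; IV ≈ 1.238.
5:4 ≈ 1.250; option IV is nearest (Δ 0.012).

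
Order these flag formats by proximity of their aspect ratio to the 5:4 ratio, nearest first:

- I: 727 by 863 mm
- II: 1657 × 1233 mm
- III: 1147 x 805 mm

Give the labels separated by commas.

I, II, III

I: 863/727 ≈ 1.187 → |1.187 − 1.250| = 0.063
II: 1657/1233 ≈ 1.344 → |1.344 − 1.250| = 0.094
III: 1147/805 ≈ 1.425 → |1.425 − 1.250| = 0.175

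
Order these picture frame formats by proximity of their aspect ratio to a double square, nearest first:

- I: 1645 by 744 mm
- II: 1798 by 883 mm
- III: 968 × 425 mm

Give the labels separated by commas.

Ratios: I = 1645 / 744 ≈ 2.211; II = 1798 / 883 ≈ 2.036; III = 968 / 425 ≈ 2.278.
|Δ from 2.000|: I 0.211; II 0.036; III 0.278.

II, I, III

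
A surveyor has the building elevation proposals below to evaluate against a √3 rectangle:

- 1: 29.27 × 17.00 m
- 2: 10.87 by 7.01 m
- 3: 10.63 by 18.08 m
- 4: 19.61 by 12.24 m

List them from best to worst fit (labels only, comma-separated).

1, 3, 4, 2

1: 29.27/17.00 ≈ 1.722 → |1.722 − 1.732| = 0.010
2: 10.87/7.01 ≈ 1.551 → |1.551 − 1.732| = 0.181
3: 18.08/10.63 ≈ 1.701 → |1.701 − 1.732| = 0.031
4: 19.61/12.24 ≈ 1.602 → |1.602 − 1.732| = 0.130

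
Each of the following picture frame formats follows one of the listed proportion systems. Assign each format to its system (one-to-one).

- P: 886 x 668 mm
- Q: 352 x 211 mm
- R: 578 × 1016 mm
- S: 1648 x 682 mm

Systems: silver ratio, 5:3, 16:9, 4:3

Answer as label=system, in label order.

Ratios: P ≈ 1.326; Q ≈ 1.668; R ≈ 1.758; S ≈ 2.416.
Targets: silver ratio ≈ 2.414; 5:3 ≈ 1.667; 16:9 ≈ 1.778; 4:3 ≈ 1.333.

P=4:3, Q=5:3, R=16:9, S=silver ratio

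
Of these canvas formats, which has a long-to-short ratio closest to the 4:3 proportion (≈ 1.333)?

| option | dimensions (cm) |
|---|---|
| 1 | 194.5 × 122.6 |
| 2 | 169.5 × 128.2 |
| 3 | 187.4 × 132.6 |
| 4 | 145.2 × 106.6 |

Ratios (long/short): 1 ≈ 1.586; 2 ≈ 1.322; 3 ≈ 1.413; 4 ≈ 1.362.
4:3 ≈ 1.333; option 2 is nearest (Δ 0.011).

2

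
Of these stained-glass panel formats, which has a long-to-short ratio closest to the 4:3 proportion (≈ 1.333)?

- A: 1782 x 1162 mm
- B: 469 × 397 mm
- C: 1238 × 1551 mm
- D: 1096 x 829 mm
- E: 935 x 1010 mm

Ratios (long/short): A ≈ 1.534; B ≈ 1.181; C ≈ 1.253; D ≈ 1.322; E ≈ 1.080.
4:3 ≈ 1.333; option D is nearest (Δ 0.011).

D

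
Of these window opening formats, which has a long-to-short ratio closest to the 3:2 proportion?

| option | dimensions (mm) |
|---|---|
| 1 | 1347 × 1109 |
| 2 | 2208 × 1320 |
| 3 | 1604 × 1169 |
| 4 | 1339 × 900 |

Ratios (long/short): 1 ≈ 1.215; 2 ≈ 1.673; 3 ≈ 1.372; 4 ≈ 1.488.
3:2 ≈ 1.500; option 4 is nearest (Δ 0.012).

4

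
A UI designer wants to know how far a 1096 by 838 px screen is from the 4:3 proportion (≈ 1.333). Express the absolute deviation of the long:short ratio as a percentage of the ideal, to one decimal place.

Ratio = 1096 / 838 ≈ 1.3079.
Ideal 4:3 ≈ 1.3333. |1.3079 − 1.3333| / 1.3333 ≈ 1.91% → 1.9%.

1.9%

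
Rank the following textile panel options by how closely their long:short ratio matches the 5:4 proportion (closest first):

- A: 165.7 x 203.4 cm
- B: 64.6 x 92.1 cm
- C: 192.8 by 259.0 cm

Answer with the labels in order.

Ratios: A = 203.4 / 165.7 ≈ 1.228; B = 92.1 / 64.6 ≈ 1.426; C = 259.0 / 192.8 ≈ 1.343.
|Δ from 1.250|: A 0.022; B 0.176; C 0.093.

A, C, B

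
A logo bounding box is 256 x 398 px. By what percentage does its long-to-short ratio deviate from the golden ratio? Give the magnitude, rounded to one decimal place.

Ratio = 398 / 256 ≈ 1.5547.
Ideal golden ratio ≈ 1.6180. |1.5547 − 1.6180| / 1.6180 ≈ 3.91% → 3.9%.

3.9%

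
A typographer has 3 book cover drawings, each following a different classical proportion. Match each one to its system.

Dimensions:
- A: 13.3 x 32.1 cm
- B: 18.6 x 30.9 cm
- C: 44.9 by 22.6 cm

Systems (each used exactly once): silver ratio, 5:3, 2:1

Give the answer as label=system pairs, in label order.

A=silver ratio, B=5:3, C=2:1

A = 32.1/13.3 ≈ 2.414 → silver ratio (2.414)
B = 30.9/18.6 ≈ 1.661 → 5:3 (1.667)
C = 44.9/22.6 ≈ 1.987 → 2:1 (2.000)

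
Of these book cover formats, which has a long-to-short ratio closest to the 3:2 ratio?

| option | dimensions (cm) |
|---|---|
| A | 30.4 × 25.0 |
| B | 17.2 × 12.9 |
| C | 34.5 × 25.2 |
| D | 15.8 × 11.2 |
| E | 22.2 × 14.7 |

Target 3:2 ≈ 1.500.
A: 1.216 (Δ0.284)  B: 1.333 (Δ0.167)  C: 1.369 (Δ0.131)  D: 1.411 (Δ0.089)  E: 1.510 (Δ0.010)

E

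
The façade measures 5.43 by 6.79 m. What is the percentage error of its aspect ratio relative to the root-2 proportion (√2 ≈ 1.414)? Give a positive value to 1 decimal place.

11.6%

Ratio = 6.79 / 5.43 ≈ 1.2505.
Ideal root-2 ≈ 1.4142. |1.2505 − 1.4142| / 1.4142 ≈ 11.58% → 11.6%.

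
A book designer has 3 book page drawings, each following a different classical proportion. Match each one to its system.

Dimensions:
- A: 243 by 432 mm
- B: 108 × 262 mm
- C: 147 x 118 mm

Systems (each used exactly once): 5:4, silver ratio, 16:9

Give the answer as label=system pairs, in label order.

A=16:9, B=silver ratio, C=5:4

A = 432/243 ≈ 1.778 → 16:9 (1.778)
B = 262/108 ≈ 2.426 → silver ratio (2.414)
C = 147/118 ≈ 1.246 → 5:4 (1.250)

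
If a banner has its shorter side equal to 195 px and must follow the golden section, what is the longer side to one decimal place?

golden ratio ≈ 1.61803.
Longer side = 195 × 1.61803 ≈ 315.516 → 315.5 px.

315.5 px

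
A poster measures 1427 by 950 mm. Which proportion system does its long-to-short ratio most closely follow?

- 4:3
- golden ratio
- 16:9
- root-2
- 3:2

3:2

Ratio = 1427 / 950 ≈ 1.502.
Distances: 4:3 1.333 (Δ 0.169); golden ratio 1.618 (Δ 0.116); 16:9 1.778 (Δ 0.276); root-2 1.414 (Δ 0.088); 3:2 1.500 (Δ 0.002).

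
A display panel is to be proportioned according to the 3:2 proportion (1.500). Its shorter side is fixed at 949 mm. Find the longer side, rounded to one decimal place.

1423.5 mm

3:2 = 1.50000.
Longer side = 949 × 1.50000 ≈ 1423.500 → 1423.5 mm.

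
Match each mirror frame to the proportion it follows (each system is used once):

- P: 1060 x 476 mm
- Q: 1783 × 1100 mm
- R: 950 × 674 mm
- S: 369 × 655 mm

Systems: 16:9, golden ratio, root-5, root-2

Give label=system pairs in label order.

P=root-5, Q=golden ratio, R=root-2, S=16:9

P = 1060/476 ≈ 2.227 → root-5 (2.236)
Q = 1783/1100 ≈ 1.621 → golden ratio (1.618)
R = 950/674 ≈ 1.409 → root-2 (1.414)
S = 655/369 ≈ 1.775 → 16:9 (1.778)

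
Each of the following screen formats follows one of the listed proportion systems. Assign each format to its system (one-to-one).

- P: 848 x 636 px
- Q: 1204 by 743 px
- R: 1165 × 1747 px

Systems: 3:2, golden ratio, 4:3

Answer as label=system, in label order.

P = 848/636 ≈ 1.333 → 4:3 (1.333)
Q = 1204/743 ≈ 1.620 → golden ratio (1.618)
R = 1747/1165 ≈ 1.500 → 3:2 (1.500)

P=4:3, Q=golden ratio, R=3:2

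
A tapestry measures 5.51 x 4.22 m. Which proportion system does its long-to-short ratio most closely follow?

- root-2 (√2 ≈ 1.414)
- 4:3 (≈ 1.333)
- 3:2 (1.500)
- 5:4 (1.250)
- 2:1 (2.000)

5.51/4.22 ≈ 1.306. Nearest candidates are 4:3 (1.333, off by 0.027) and 5:4 (1.250, off by 0.056).

4:3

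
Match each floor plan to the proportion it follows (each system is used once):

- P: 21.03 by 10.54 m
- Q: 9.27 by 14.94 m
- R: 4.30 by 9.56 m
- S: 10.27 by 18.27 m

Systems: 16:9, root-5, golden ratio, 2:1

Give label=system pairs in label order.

Ratios: P ≈ 1.995; Q ≈ 1.612; R ≈ 2.223; S ≈ 1.779.
Targets: 16:9 ≈ 1.778; root-5 ≈ 2.236; golden ratio ≈ 1.618; 2:1 ≈ 2.000.

P=2:1, Q=golden ratio, R=root-5, S=16:9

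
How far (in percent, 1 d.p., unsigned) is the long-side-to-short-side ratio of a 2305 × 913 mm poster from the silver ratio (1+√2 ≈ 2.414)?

4.6%

Ratio = 2305 / 913 ≈ 2.5246.
Ideal silver ratio ≈ 2.4142. |2.5246 − 2.4142| / 2.4142 ≈ 4.57% → 4.6%.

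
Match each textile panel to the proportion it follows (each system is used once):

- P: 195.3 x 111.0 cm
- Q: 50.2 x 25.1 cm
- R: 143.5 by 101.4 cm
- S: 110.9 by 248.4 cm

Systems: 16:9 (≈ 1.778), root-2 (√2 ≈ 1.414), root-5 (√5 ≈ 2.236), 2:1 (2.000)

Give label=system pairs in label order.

P = 195.3/111.0 ≈ 1.759 → 16:9 (1.778)
Q = 50.2/25.1 ≈ 2.000 → 2:1 (2.000)
R = 143.5/101.4 ≈ 1.415 → root-2 (1.414)
S = 248.4/110.9 ≈ 2.240 → root-5 (2.236)

P=16:9, Q=2:1, R=root-2, S=root-5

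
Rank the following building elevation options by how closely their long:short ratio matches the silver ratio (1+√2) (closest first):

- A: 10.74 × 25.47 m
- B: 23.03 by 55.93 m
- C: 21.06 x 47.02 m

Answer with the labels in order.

B, A, C

Ratios: A = 25.47 / 10.74 ≈ 2.372; B = 55.93 / 23.03 ≈ 2.429; C = 47.02 / 21.06 ≈ 2.233.
|Δ from 2.414|: A 0.042; B 0.015; C 0.181.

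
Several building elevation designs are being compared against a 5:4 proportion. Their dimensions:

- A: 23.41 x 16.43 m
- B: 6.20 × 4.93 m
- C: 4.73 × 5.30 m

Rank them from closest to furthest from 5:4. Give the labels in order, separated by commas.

Ratios: A = 23.41 / 16.43 ≈ 1.425; B = 6.20 / 4.93 ≈ 1.258; C = 5.30 / 4.73 ≈ 1.121.
|Δ from 1.250|: A 0.175; B 0.008; C 0.129.

B, C, A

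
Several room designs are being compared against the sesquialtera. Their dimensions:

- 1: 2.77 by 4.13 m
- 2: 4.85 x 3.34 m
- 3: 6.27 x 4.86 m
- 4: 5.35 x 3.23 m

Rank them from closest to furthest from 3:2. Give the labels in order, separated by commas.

1, 2, 4, 3

1: 4.13/2.77 ≈ 1.491 → |1.491 − 1.500| = 0.009
2: 4.85/3.34 ≈ 1.452 → |1.452 − 1.500| = 0.048
3: 6.27/4.86 ≈ 1.290 → |1.290 − 1.500| = 0.210
4: 5.35/3.23 ≈ 1.656 → |1.656 − 1.500| = 0.156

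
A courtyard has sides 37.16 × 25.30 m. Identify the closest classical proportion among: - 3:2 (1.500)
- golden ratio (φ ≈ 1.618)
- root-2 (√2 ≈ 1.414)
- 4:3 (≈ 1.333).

3:2

Ratio = 37.16 / 25.30 ≈ 1.469.
Distances: 3:2 1.500 (Δ 0.031); golden ratio 1.618 (Δ 0.149); root-2 1.414 (Δ 0.055); 4:3 1.333 (Δ 0.136).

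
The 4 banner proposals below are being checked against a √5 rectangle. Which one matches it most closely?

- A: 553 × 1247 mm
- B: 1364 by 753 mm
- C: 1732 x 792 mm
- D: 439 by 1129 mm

Target root-5 ≈ 2.236.
A: 2.255 (Δ0.019)  B: 1.811 (Δ0.425)  C: 2.187 (Δ0.049)  D: 2.572 (Δ0.336)

A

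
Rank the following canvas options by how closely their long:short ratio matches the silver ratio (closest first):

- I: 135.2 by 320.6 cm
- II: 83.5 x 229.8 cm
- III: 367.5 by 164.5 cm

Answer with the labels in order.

I, III, II

I: 320.6/135.2 ≈ 2.371 → |2.371 − 2.414| = 0.043
II: 229.8/83.5 ≈ 2.752 → |2.752 − 2.414| = 0.338
III: 367.5/164.5 ≈ 2.234 → |2.234 − 2.414| = 0.180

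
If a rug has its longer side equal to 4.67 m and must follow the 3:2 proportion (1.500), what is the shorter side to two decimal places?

3:2 = 1.50000.
Shorter side = 4.67 ÷ 1.50000 ≈ 3.1133 → 3.11 m.

3.11 m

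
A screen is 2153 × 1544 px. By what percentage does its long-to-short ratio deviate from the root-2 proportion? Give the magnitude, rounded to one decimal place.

Ratio = 2153 / 1544 ≈ 1.3944.
Ideal root-2 ≈ 1.4142. |1.3944 − 1.4142| / 1.4142 ≈ 1.40% → 1.4%.

1.4%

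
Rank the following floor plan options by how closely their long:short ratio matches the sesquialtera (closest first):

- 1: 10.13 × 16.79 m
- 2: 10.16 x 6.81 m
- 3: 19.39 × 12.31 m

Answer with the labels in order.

2, 3, 1

Ratios: 1 = 16.79 / 10.13 ≈ 1.657; 2 = 10.16 / 6.81 ≈ 1.492; 3 = 19.39 / 12.31 ≈ 1.575.
|Δ from 1.500|: 1 0.157; 2 0.008; 3 0.075.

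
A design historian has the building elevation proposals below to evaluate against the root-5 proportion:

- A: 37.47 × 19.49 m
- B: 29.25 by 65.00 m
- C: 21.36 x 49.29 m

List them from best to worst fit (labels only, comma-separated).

Ratios: A = 37.47 / 19.49 ≈ 1.923; B = 65.00 / 29.25 ≈ 2.222; C = 49.29 / 21.36 ≈ 2.308.
|Δ from 2.236|: A 0.313; B 0.014; C 0.072.

B, C, A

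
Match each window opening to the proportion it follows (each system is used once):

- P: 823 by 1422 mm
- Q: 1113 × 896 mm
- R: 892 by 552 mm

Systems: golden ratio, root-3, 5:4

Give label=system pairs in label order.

P=root-3, Q=5:4, R=golden ratio

Ratios: P ≈ 1.728; Q ≈ 1.242; R ≈ 1.616.
Targets: golden ratio ≈ 1.618; root-3 ≈ 1.732; 5:4 ≈ 1.250.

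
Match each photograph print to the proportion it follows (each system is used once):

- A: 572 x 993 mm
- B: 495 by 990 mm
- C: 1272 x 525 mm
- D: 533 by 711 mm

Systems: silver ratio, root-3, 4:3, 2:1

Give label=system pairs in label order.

A = 993/572 ≈ 1.736 → root-3 (1.732)
B = 990/495 ≈ 2.000 → 2:1 (2.000)
C = 1272/525 ≈ 2.423 → silver ratio (2.414)
D = 711/533 ≈ 1.334 → 4:3 (1.333)

A=root-3, B=2:1, C=silver ratio, D=4:3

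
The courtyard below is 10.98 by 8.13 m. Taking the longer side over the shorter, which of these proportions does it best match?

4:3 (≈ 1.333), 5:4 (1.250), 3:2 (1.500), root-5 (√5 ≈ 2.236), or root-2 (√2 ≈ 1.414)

Ratio = 10.98 / 8.13 ≈ 1.351.
Distances: 4:3 1.333 (Δ 0.018); 5:4 1.250 (Δ 0.101); 3:2 1.500 (Δ 0.149); root-5 2.236 (Δ 0.885); root-2 1.414 (Δ 0.063).

4:3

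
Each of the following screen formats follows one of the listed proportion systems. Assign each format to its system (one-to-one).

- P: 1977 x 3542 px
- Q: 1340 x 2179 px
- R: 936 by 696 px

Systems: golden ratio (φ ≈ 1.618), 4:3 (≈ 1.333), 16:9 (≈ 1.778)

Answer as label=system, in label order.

P=16:9, Q=golden ratio, R=4:3

P = 3542/1977 ≈ 1.792 → 16:9 (1.778)
Q = 2179/1340 ≈ 1.626 → golden ratio (1.618)
R = 936/696 ≈ 1.345 → 4:3 (1.333)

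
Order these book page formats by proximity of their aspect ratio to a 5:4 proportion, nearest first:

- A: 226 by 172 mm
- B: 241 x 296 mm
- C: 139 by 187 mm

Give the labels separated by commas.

B, A, C

A: 226/172 ≈ 1.314 → |1.314 − 1.250| = 0.064
B: 296/241 ≈ 1.228 → |1.228 − 1.250| = 0.022
C: 187/139 ≈ 1.345 → |1.345 − 1.250| = 0.095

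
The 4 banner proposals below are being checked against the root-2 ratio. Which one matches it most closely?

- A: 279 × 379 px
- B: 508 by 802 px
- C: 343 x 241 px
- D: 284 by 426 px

Target root-2 ≈ 1.414.
A: 1.358 (Δ0.056)  B: 1.579 (Δ0.165)  C: 1.423 (Δ0.009)  D: 1.500 (Δ0.086)

C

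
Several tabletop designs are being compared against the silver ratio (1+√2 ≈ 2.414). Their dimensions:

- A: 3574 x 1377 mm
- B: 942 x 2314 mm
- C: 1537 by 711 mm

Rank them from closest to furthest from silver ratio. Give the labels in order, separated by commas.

B, A, C

Ratios: A = 3574 / 1377 ≈ 2.595; B = 2314 / 942 ≈ 2.456; C = 1537 / 711 ≈ 2.162.
|Δ from 2.414|: A 0.181; B 0.042; C 0.252.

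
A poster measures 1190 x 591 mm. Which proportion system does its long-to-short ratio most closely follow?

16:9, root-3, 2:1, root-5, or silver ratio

Ratio = 1190 / 591 ≈ 2.014.
Distances: 16:9 1.778 (Δ 0.236); root-3 1.732 (Δ 0.282); 2:1 2.000 (Δ 0.014); root-5 2.236 (Δ 0.222); silver ratio 2.414 (Δ 0.400).

2:1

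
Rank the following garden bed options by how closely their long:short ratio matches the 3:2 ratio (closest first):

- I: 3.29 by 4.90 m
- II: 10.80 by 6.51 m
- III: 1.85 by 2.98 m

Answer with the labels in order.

I, III, II

I: 4.90/3.29 ≈ 1.489 → |1.489 − 1.500| = 0.011
II: 10.80/6.51 ≈ 1.659 → |1.659 − 1.500| = 0.159
III: 2.98/1.85 ≈ 1.611 → |1.611 − 1.500| = 0.111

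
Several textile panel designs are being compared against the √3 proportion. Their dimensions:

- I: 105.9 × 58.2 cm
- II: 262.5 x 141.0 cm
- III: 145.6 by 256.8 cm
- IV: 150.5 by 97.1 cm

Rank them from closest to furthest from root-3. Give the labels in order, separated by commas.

I: 105.9/58.2 ≈ 1.820 → |1.820 − 1.732| = 0.088
II: 262.5/141.0 ≈ 1.862 → |1.862 − 1.732| = 0.130
III: 256.8/145.6 ≈ 1.764 → |1.764 − 1.732| = 0.032
IV: 150.5/97.1 ≈ 1.550 → |1.550 − 1.732| = 0.182

III, I, II, IV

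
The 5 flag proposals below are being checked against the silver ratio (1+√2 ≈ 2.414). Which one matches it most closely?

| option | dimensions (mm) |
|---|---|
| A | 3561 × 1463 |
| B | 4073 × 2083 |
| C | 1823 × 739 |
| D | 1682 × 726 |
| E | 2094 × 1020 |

Target silver ratio ≈ 2.414.
A: 2.434 (Δ0.020)  B: 1.955 (Δ0.459)  C: 2.467 (Δ0.053)  D: 2.317 (Δ0.097)  E: 2.053 (Δ0.361)

A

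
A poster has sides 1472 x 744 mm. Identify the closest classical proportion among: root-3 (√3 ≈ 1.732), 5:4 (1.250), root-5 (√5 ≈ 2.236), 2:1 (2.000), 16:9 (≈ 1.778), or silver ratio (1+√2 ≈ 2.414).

Ratio = 1472 / 744 ≈ 1.978.
Distances: root-3 1.732 (Δ 0.246); 5:4 1.250 (Δ 0.728); root-5 2.236 (Δ 0.258); 2:1 2.000 (Δ 0.022); 16:9 1.778 (Δ 0.200); silver ratio 2.414 (Δ 0.436).

2:1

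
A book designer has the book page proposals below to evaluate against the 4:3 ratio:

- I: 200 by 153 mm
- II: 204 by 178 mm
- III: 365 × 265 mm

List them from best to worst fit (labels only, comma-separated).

Ratios: I = 200 / 153 ≈ 1.307; II = 204 / 178 ≈ 1.146; III = 365 / 265 ≈ 1.377.
|Δ from 1.333|: I 0.026; II 0.187; III 0.044.

I, III, II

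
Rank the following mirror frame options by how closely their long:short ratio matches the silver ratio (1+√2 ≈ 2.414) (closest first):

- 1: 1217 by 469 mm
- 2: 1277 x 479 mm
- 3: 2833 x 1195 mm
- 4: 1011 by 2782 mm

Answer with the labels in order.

3, 1, 2, 4

1: 1217/469 ≈ 2.595 → |2.595 − 2.414| = 0.181
2: 1277/479 ≈ 2.666 → |2.666 − 2.414| = 0.252
3: 2833/1195 ≈ 2.371 → |2.371 − 2.414| = 0.043
4: 2782/1011 ≈ 2.752 → |2.752 − 2.414| = 0.338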